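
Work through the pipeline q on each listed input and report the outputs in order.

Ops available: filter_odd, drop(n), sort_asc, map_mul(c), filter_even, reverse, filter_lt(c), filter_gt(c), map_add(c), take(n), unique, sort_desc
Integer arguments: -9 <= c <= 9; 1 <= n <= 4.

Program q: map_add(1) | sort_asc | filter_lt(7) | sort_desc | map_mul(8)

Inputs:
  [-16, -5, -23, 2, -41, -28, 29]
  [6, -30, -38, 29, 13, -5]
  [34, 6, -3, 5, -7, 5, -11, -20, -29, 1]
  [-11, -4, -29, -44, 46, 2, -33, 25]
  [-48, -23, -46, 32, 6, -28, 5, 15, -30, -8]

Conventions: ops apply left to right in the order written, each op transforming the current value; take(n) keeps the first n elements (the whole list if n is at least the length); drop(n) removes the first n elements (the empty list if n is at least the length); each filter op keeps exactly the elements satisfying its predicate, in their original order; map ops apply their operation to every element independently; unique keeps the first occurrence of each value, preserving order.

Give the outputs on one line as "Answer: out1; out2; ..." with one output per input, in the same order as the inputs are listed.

Execution, op by op:
  [-16, -5, -23, 2, -41, -28, 29] -> [-15, -4, -22, 3, -40, -27, 30] -> [-40, -27, -22, -15, -4, 3, 30] -> [-40, -27, -22, -15, -4, 3] -> [3, -4, -15, -22, -27, -40] -> [24, -32, -120, -176, -216, -320]
  [6, -30, -38, 29, 13, -5] -> [7, -29, -37, 30, 14, -4] -> [-37, -29, -4, 7, 14, 30] -> [-37, -29, -4] -> [-4, -29, -37] -> [-32, -232, -296]
  [34, 6, -3, 5, -7, 5, -11, -20, -29, 1] -> [35, 7, -2, 6, -6, 6, -10, -19, -28, 2] -> [-28, -19, -10, -6, -2, 2, 6, 6, 7, 35] -> [-28, -19, -10, -6, -2, 2, 6, 6] -> [6, 6, 2, -2, -6, -10, -19, -28] -> [48, 48, 16, -16, -48, -80, -152, -224]
  [-11, -4, -29, -44, 46, 2, -33, 25] -> [-10, -3, -28, -43, 47, 3, -32, 26] -> [-43, -32, -28, -10, -3, 3, 26, 47] -> [-43, -32, -28, -10, -3, 3] -> [3, -3, -10, -28, -32, -43] -> [24, -24, -80, -224, -256, -344]
  [-48, -23, -46, 32, 6, -28, 5, 15, -30, -8] -> [-47, -22, -45, 33, 7, -27, 6, 16, -29, -7] -> [-47, -45, -29, -27, -22, -7, 6, 7, 16, 33] -> [-47, -45, -29, -27, -22, -7, 6] -> [6, -7, -22, -27, -29, -45, -47] -> [48, -56, -176, -216, -232, -360, -376]

[24, -32, -120, -176, -216, -320]; [-32, -232, -296]; [48, 48, 16, -16, -48, -80, -152, -224]; [24, -24, -80, -224, -256, -344]; [48, -56, -176, -216, -232, -360, -376]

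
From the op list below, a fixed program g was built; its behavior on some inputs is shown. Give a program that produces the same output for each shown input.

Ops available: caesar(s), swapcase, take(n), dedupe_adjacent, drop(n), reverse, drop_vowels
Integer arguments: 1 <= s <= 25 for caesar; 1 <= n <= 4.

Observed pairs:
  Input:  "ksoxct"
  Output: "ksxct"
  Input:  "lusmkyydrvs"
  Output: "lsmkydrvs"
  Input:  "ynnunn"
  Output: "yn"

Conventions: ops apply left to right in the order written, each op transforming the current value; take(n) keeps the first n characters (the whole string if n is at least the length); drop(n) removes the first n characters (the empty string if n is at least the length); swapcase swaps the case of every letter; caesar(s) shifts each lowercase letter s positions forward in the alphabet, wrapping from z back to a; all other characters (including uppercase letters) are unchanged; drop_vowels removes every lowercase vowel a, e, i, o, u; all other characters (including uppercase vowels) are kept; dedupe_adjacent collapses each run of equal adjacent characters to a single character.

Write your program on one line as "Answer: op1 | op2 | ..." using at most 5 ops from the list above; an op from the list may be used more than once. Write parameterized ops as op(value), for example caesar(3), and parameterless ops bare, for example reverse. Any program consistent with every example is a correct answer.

drop_vowels | swapcase | dedupe_adjacent | swapcase

Check, running the answer program on each example:
  "ksoxct" -> "ksxct" -> "KSXCT" -> "KSXCT" -> "ksxct"
  "lusmkyydrvs" -> "lsmkyydrvs" -> "LSMKYYDRVS" -> "LSMKYDRVS" -> "lsmkydrvs"
  "ynnunn" -> "ynnnn" -> "YNNNN" -> "YN" -> "yn"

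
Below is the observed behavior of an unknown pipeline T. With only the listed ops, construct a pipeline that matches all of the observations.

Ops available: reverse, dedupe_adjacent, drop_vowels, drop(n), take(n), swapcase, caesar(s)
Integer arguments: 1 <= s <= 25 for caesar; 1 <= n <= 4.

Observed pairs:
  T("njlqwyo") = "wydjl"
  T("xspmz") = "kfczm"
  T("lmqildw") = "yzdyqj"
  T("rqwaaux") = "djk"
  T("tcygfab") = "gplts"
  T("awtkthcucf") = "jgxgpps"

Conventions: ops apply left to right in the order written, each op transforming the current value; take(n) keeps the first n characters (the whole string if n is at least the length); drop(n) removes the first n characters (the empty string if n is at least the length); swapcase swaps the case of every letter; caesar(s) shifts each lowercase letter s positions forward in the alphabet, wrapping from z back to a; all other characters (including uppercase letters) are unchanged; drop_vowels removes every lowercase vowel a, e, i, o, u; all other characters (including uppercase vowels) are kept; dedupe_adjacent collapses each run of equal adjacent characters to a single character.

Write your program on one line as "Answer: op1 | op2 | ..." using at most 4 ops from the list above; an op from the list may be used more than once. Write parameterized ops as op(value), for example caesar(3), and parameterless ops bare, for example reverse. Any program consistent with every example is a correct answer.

drop_vowels | caesar(2) | caesar(11) | drop_vowels

Check, running the answer program on each example:
  "njlqwyo" -> "njlqwy" -> "plnsya" -> "awydjl" -> "wydjl"
  "xspmz" -> "xspmz" -> "zurob" -> "kfczm" -> "kfczm"
  "lmqildw" -> "lmqldw" -> "nosnfy" -> "yzdyqj" -> "yzdyqj"
  "rqwaaux" -> "rqwx" -> "tsyz" -> "edjk" -> "djk"
  "tcygfab" -> "tcygfb" -> "veaihd" -> "gpltso" -> "gplts"
  "awtkthcucf" -> "wtkthccf" -> "yvmvjeeh" -> "jgxgupps" -> "jgxgpps"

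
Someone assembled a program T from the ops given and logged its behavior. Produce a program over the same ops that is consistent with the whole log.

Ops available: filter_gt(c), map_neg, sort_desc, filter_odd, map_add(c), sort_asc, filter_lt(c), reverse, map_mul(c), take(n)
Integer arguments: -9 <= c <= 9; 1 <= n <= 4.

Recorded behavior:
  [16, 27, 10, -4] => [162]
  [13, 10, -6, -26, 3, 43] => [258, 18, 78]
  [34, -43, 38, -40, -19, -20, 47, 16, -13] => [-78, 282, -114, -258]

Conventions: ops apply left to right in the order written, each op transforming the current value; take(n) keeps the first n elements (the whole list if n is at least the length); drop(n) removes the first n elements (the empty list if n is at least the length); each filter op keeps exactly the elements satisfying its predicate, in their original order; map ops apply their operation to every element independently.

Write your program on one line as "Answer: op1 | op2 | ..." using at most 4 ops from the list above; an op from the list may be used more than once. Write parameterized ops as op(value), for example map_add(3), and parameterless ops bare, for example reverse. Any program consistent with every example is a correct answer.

filter_odd | map_mul(6) | reverse

Check, running the answer program on each example:
  [16, 27, 10, -4] -> [27] -> [162] -> [162]
  [13, 10, -6, -26, 3, 43] -> [13, 3, 43] -> [78, 18, 258] -> [258, 18, 78]
  [34, -43, 38, -40, -19, -20, 47, 16, -13] -> [-43, -19, 47, -13] -> [-258, -114, 282, -78] -> [-78, 282, -114, -258]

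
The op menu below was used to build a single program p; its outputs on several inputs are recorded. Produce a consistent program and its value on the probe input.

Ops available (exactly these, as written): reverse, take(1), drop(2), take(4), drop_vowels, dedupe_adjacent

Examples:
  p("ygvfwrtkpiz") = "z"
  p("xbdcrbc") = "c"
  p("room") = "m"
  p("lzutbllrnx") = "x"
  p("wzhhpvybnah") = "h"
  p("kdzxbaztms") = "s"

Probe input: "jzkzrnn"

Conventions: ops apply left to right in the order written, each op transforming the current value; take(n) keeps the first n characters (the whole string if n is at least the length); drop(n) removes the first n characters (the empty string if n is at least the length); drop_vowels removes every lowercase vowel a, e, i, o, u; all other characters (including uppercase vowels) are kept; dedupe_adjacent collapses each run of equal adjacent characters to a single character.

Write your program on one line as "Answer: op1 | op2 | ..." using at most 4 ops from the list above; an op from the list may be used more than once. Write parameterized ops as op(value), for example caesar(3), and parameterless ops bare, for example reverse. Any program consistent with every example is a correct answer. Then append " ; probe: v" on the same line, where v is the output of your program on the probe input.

reverse | take(4) | take(1) ; probe: "n"

Check, running the answer program on each example:
  "ygvfwrtkpiz" -> "zipktrwfvgy" -> "zipk" -> "z"
  "xbdcrbc" -> "cbrcdbx" -> "cbrc" -> "c"
  "room" -> "moor" -> "moor" -> "m"
  "lzutbllrnx" -> "xnrllbtuzl" -> "xnrl" -> "x"
  "wzhhpvybnah" -> "hanbyvphhzw" -> "hanb" -> "h"
  "kdzxbaztms" -> "smtzabxzdk" -> "smtz" -> "s"
  probe: "jzkzrnn" -> "nnrzkzj" -> "nnrz" -> "n"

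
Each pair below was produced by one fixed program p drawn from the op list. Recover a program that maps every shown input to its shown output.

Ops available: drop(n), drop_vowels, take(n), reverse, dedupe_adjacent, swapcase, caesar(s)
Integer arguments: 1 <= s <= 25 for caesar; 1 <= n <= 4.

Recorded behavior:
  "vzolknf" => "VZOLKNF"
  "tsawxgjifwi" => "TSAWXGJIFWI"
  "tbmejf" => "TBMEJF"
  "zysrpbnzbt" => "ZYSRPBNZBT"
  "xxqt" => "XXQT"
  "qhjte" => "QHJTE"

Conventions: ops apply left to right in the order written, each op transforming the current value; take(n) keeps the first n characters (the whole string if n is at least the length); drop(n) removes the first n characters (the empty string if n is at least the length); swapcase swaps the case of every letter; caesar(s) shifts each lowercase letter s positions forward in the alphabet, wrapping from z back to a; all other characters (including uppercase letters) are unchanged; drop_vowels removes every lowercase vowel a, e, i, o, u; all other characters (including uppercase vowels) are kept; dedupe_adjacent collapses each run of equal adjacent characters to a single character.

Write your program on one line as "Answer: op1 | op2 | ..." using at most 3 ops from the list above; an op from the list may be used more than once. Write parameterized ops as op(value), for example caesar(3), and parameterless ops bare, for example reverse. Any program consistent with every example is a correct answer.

reverse | swapcase | reverse

Check, running the answer program on each example:
  "vzolknf" -> "fnklozv" -> "FNKLOZV" -> "VZOLKNF"
  "tsawxgjifwi" -> "iwfijgxwast" -> "IWFIJGXWAST" -> "TSAWXGJIFWI"
  "tbmejf" -> "fjembt" -> "FJEMBT" -> "TBMEJF"
  "zysrpbnzbt" -> "tbznbprsyz" -> "TBZNBPRSYZ" -> "ZYSRPBNZBT"
  "xxqt" -> "tqxx" -> "TQXX" -> "XXQT"
  "qhjte" -> "etjhq" -> "ETJHQ" -> "QHJTE"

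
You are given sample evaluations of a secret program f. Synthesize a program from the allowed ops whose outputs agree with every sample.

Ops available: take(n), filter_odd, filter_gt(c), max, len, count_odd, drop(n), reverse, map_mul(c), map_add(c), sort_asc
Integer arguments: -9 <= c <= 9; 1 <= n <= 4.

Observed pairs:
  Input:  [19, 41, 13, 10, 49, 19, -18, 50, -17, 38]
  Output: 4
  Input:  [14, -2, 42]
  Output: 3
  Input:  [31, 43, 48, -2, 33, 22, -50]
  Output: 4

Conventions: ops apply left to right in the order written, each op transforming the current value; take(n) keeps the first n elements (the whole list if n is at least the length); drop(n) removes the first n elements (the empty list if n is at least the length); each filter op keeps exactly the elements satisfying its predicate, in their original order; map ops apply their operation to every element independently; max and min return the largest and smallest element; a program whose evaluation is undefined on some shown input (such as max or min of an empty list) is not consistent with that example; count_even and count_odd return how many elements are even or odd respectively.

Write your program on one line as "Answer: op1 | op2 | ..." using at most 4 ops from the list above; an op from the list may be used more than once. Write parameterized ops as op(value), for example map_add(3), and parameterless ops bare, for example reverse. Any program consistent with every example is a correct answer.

reverse | map_add(-5) | reverse | count_odd

Check, running the answer program on each example:
  [19, 41, 13, 10, 49, 19, -18, 50, -17, 38] -> [38, -17, 50, -18, 19, 49, 10, 13, 41, 19] -> [33, -22, 45, -23, 14, 44, 5, 8, 36, 14] -> [14, 36, 8, 5, 44, 14, -23, 45, -22, 33] -> 4
  [14, -2, 42] -> [42, -2, 14] -> [37, -7, 9] -> [9, -7, 37] -> 3
  [31, 43, 48, -2, 33, 22, -50] -> [-50, 22, 33, -2, 48, 43, 31] -> [-55, 17, 28, -7, 43, 38, 26] -> [26, 38, 43, -7, 28, 17, -55] -> 4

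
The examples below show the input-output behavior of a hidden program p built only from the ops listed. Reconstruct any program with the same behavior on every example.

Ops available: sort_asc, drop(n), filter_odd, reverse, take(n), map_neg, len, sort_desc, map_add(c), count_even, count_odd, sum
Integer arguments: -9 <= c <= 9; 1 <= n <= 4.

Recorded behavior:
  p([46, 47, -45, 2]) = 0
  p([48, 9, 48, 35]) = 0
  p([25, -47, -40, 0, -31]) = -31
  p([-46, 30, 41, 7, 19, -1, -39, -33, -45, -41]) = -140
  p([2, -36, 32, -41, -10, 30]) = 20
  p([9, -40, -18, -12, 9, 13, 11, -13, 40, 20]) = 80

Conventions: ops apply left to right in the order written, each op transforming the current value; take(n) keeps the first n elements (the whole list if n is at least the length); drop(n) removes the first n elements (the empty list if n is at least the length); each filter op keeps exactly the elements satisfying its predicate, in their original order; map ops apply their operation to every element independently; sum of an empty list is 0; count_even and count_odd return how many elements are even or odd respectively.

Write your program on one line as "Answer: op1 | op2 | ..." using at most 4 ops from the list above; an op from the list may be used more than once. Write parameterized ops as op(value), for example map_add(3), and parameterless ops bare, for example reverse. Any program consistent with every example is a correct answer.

drop(4) | reverse | sum

Check, running the answer program on each example:
  [46, 47, -45, 2] -> [] -> [] -> 0
  [48, 9, 48, 35] -> [] -> [] -> 0
  [25, -47, -40, 0, -31] -> [-31] -> [-31] -> -31
  [-46, 30, 41, 7, 19, -1, -39, -33, -45, -41] -> [19, -1, -39, -33, -45, -41] -> [-41, -45, -33, -39, -1, 19] -> -140
  [2, -36, 32, -41, -10, 30] -> [-10, 30] -> [30, -10] -> 20
  [9, -40, -18, -12, 9, 13, 11, -13, 40, 20] -> [9, 13, 11, -13, 40, 20] -> [20, 40, -13, 11, 13, 9] -> 80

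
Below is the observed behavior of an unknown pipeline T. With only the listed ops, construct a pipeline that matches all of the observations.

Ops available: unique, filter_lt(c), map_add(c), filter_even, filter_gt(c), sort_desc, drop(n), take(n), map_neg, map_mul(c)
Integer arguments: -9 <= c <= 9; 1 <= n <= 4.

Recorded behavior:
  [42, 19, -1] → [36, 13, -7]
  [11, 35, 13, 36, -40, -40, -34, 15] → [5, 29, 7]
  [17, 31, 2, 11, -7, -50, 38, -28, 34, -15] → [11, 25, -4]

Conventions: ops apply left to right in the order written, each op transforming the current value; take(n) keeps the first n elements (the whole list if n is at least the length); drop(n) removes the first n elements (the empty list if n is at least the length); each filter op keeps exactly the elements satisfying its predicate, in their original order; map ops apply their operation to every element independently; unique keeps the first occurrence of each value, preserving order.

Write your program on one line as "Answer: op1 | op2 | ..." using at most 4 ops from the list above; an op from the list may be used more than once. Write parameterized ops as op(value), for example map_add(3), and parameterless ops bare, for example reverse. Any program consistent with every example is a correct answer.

map_neg | take(3) | map_add(6) | map_neg

Check, running the answer program on each example:
  [42, 19, -1] -> [-42, -19, 1] -> [-42, -19, 1] -> [-36, -13, 7] -> [36, 13, -7]
  [11, 35, 13, 36, -40, -40, -34, 15] -> [-11, -35, -13, -36, 40, 40, 34, -15] -> [-11, -35, -13] -> [-5, -29, -7] -> [5, 29, 7]
  [17, 31, 2, 11, -7, -50, 38, -28, 34, -15] -> [-17, -31, -2, -11, 7, 50, -38, 28, -34, 15] -> [-17, -31, -2] -> [-11, -25, 4] -> [11, 25, -4]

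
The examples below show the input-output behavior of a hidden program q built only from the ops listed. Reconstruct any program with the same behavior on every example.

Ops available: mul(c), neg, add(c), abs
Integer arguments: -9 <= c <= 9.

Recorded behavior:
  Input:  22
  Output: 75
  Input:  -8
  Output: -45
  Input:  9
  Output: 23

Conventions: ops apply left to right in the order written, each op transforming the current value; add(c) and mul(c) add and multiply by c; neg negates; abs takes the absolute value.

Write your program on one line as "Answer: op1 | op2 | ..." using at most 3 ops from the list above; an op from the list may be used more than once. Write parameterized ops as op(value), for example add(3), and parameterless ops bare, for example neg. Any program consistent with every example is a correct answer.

add(-4) | mul(4) | add(3)

Check, running the answer program on each example:
  22 -> 18 -> 72 -> 75
  -8 -> -12 -> -48 -> -45
  9 -> 5 -> 20 -> 23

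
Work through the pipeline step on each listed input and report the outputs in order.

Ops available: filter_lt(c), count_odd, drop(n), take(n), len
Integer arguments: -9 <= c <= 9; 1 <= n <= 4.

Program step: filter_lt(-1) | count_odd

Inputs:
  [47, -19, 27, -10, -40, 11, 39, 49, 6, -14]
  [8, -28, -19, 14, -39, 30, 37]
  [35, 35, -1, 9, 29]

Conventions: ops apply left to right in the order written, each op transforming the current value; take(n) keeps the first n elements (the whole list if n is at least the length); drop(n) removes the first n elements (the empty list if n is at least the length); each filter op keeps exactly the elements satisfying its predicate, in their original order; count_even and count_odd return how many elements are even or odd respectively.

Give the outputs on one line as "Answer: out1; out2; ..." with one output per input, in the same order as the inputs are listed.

1; 2; 0

Execution, op by op:
  [47, -19, 27, -10, -40, 11, 39, 49, 6, -14] -> [-19, -10, -40, -14] -> 1
  [8, -28, -19, 14, -39, 30, 37] -> [-28, -19, -39] -> 2
  [35, 35, -1, 9, 29] -> [] -> 0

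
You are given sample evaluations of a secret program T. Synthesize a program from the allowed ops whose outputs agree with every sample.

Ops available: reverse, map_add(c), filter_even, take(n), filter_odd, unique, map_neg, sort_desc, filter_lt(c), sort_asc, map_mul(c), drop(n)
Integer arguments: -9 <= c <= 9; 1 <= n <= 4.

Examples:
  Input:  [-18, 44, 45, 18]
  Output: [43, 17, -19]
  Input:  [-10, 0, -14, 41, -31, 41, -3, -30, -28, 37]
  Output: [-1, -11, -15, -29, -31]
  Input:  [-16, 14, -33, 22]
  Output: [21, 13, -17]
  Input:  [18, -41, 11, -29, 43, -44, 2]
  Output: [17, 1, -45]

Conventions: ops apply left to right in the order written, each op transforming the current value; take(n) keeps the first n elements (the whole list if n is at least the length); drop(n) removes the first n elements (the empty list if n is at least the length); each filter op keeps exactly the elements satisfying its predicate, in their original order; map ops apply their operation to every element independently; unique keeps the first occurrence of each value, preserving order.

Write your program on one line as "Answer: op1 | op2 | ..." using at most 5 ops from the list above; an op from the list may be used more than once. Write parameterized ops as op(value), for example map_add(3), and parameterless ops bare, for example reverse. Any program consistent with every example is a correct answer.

filter_even | sort_desc | sort_asc | map_add(-1) | sort_desc

Check, running the answer program on each example:
  [-18, 44, 45, 18] -> [-18, 44, 18] -> [44, 18, -18] -> [-18, 18, 44] -> [-19, 17, 43] -> [43, 17, -19]
  [-10, 0, -14, 41, -31, 41, -3, -30, -28, 37] -> [-10, 0, -14, -30, -28] -> [0, -10, -14, -28, -30] -> [-30, -28, -14, -10, 0] -> [-31, -29, -15, -11, -1] -> [-1, -11, -15, -29, -31]
  [-16, 14, -33, 22] -> [-16, 14, 22] -> [22, 14, -16] -> [-16, 14, 22] -> [-17, 13, 21] -> [21, 13, -17]
  [18, -41, 11, -29, 43, -44, 2] -> [18, -44, 2] -> [18, 2, -44] -> [-44, 2, 18] -> [-45, 1, 17] -> [17, 1, -45]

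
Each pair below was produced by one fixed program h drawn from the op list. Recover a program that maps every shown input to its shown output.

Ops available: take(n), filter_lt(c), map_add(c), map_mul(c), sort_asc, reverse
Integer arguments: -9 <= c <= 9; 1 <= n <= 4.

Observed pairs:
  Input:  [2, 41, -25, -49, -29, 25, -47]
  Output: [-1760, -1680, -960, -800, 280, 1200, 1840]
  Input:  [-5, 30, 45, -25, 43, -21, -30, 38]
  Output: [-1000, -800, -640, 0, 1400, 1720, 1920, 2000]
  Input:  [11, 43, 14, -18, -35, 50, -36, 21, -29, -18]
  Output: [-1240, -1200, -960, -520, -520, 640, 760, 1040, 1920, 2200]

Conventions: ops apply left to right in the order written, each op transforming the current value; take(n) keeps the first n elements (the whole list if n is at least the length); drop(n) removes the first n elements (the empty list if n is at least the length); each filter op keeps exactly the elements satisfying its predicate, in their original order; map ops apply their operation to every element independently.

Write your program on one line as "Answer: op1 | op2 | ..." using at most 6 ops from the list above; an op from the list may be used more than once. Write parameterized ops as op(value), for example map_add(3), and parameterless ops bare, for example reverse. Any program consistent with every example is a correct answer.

map_add(8) | sort_asc | map_add(-3) | map_mul(-8) | map_mul(-5)

Check, running the answer program on each example:
  [2, 41, -25, -49, -29, 25, -47] -> [10, 49, -17, -41, -21, 33, -39] -> [-41, -39, -21, -17, 10, 33, 49] -> [-44, -42, -24, -20, 7, 30, 46] -> [352, 336, 192, 160, -56, -240, -368] -> [-1760, -1680, -960, -800, 280, 1200, 1840]
  [-5, 30, 45, -25, 43, -21, -30, 38] -> [3, 38, 53, -17, 51, -13, -22, 46] -> [-22, -17, -13, 3, 38, 46, 51, 53] -> [-25, -20, -16, 0, 35, 43, 48, 50] -> [200, 160, 128, 0, -280, -344, -384, -400] -> [-1000, -800, -640, 0, 1400, 1720, 1920, 2000]
  [11, 43, 14, -18, -35, 50, -36, 21, -29, -18] -> [19, 51, 22, -10, -27, 58, -28, 29, -21, -10] -> [-28, -27, -21, -10, -10, 19, 22, 29, 51, 58] -> [-31, -30, -24, -13, -13, 16, 19, 26, 48, 55] -> [248, 240, 192, 104, 104, -128, -152, -208, -384, -440] -> [-1240, -1200, -960, -520, -520, 640, 760, 1040, 1920, 2200]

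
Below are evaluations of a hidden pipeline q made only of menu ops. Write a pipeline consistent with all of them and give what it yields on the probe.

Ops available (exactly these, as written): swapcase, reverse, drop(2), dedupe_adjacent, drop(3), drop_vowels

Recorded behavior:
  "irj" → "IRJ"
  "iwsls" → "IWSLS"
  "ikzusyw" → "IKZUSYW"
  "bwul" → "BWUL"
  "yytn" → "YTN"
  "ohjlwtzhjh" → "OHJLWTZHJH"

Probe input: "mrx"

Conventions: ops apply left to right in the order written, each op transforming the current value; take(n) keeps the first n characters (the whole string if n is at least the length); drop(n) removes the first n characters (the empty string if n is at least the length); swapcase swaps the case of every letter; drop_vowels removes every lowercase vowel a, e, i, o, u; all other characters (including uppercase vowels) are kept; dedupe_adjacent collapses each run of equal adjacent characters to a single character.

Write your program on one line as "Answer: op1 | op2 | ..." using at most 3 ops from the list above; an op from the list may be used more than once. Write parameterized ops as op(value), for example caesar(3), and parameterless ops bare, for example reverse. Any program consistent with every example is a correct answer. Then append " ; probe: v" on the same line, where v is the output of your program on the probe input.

swapcase | dedupe_adjacent ; probe: "MRX"

Check, running the answer program on each example:
  "irj" -> "IRJ" -> "IRJ"
  "iwsls" -> "IWSLS" -> "IWSLS"
  "ikzusyw" -> "IKZUSYW" -> "IKZUSYW"
  "bwul" -> "BWUL" -> "BWUL"
  "yytn" -> "YYTN" -> "YTN"
  "ohjlwtzhjh" -> "OHJLWTZHJH" -> "OHJLWTZHJH"
  probe: "mrx" -> "MRX" -> "MRX"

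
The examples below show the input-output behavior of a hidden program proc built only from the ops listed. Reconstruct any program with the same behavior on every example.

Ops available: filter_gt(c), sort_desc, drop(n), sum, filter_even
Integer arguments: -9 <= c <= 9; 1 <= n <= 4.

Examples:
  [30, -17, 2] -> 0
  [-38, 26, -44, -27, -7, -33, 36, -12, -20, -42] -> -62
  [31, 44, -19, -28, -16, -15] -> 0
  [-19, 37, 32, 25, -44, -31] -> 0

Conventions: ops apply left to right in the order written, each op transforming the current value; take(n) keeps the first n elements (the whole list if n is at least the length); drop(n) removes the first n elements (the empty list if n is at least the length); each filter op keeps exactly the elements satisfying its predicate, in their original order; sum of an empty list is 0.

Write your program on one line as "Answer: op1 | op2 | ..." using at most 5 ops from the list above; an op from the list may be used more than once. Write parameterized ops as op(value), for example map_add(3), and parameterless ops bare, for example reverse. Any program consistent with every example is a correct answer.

drop(3) | filter_even | sort_desc | drop(2) | sum

Check, running the answer program on each example:
  [30, -17, 2] -> [] -> [] -> [] -> [] -> 0
  [-38, 26, -44, -27, -7, -33, 36, -12, -20, -42] -> [-27, -7, -33, 36, -12, -20, -42] -> [36, -12, -20, -42] -> [36, -12, -20, -42] -> [-20, -42] -> -62
  [31, 44, -19, -28, -16, -15] -> [-28, -16, -15] -> [-28, -16] -> [-16, -28] -> [] -> 0
  [-19, 37, 32, 25, -44, -31] -> [25, -44, -31] -> [-44] -> [-44] -> [] -> 0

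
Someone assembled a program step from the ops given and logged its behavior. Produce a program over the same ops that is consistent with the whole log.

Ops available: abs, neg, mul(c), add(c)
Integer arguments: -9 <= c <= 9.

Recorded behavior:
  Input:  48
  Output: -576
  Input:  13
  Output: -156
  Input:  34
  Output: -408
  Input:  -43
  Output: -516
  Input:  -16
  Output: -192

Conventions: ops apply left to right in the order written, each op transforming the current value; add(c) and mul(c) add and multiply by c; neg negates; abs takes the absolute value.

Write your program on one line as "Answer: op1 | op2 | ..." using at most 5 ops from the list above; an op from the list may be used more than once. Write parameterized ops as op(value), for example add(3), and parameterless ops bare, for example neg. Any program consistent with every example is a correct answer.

abs | mul(4) | mul(3) | neg

Check, running the answer program on each example:
  48 -> 48 -> 192 -> 576 -> -576
  13 -> 13 -> 52 -> 156 -> -156
  34 -> 34 -> 136 -> 408 -> -408
  -43 -> 43 -> 172 -> 516 -> -516
  -16 -> 16 -> 64 -> 192 -> -192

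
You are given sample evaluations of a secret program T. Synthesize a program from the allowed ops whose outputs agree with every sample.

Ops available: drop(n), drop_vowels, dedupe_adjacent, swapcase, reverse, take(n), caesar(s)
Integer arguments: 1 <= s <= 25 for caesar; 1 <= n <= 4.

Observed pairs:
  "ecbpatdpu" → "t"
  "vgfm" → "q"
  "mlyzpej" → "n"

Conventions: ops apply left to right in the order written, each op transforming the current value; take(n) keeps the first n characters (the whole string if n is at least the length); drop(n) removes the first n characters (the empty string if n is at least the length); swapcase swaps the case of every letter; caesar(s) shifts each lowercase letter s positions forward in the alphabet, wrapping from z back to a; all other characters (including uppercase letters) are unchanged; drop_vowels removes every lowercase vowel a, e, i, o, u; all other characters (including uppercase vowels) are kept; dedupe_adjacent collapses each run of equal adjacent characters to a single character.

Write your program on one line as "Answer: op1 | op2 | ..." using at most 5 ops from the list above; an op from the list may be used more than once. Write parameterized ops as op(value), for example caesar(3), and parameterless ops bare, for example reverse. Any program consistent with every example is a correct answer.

drop(3) | reverse | take(2) | drop_vowels | caesar(4)

Check, running the answer program on each example:
  "ecbpatdpu" -> "patdpu" -> "updtap" -> "up" -> "p" -> "t"
  "vgfm" -> "m" -> "m" -> "m" -> "m" -> "q"
  "mlyzpej" -> "zpej" -> "jepz" -> "je" -> "j" -> "n"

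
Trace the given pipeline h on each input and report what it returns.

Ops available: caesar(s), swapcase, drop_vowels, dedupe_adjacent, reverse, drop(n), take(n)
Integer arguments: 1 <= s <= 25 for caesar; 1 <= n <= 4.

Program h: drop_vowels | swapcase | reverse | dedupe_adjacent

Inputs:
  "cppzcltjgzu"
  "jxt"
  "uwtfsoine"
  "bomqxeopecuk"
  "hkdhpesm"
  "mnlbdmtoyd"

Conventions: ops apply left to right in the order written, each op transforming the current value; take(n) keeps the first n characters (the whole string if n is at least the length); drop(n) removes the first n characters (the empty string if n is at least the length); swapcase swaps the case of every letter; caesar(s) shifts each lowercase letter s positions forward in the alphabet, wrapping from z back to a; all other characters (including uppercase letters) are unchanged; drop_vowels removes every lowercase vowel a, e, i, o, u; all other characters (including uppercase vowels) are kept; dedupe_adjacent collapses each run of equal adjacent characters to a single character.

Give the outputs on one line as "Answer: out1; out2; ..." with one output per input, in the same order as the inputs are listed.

Execution, op by op:
  "cppzcltjgzu" -> "cppzcltjgz" -> "CPPZCLTJGZ" -> "ZGJTLCZPPC" -> "ZGJTLCZPC"
  "jxt" -> "jxt" -> "JXT" -> "TXJ" -> "TXJ"
  "uwtfsoine" -> "wtfsn" -> "WTFSN" -> "NSFTW" -> "NSFTW"
  "bomqxeopecuk" -> "bmqxpck" -> "BMQXPCK" -> "KCPXQMB" -> "KCPXQMB"
  "hkdhpesm" -> "hkdhpsm" -> "HKDHPSM" -> "MSPHDKH" -> "MSPHDKH"
  "mnlbdmtoyd" -> "mnlbdmtyd" -> "MNLBDMTYD" -> "DYTMDBLNM" -> "DYTMDBLNM"

"ZGJTLCZPC"; "TXJ"; "NSFTW"; "KCPXQMB"; "MSPHDKH"; "DYTMDBLNM"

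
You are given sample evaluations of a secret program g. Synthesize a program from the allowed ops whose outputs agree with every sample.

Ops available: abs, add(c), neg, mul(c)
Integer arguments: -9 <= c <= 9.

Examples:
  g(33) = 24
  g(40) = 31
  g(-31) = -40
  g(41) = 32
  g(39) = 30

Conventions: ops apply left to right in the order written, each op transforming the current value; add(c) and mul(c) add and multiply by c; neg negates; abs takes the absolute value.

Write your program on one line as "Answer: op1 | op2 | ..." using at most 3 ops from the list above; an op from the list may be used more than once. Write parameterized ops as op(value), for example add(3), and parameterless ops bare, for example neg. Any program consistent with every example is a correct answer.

neg | add(9) | neg

Check, running the answer program on each example:
  33 -> -33 -> -24 -> 24
  40 -> -40 -> -31 -> 31
  -31 -> 31 -> 40 -> -40
  41 -> -41 -> -32 -> 32
  39 -> -39 -> -30 -> 30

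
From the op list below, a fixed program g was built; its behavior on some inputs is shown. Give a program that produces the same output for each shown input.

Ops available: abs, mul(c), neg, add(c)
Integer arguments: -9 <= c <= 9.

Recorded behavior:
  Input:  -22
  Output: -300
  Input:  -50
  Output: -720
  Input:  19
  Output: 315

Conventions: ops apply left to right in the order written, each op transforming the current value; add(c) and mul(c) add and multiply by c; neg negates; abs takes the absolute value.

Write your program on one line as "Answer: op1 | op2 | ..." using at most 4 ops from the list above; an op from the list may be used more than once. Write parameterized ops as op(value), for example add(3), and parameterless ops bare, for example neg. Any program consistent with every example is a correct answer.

add(2) | mul(3) | mul(-5) | neg

Check, running the answer program on each example:
  -22 -> -20 -> -60 -> 300 -> -300
  -50 -> -48 -> -144 -> 720 -> -720
  19 -> 21 -> 63 -> -315 -> 315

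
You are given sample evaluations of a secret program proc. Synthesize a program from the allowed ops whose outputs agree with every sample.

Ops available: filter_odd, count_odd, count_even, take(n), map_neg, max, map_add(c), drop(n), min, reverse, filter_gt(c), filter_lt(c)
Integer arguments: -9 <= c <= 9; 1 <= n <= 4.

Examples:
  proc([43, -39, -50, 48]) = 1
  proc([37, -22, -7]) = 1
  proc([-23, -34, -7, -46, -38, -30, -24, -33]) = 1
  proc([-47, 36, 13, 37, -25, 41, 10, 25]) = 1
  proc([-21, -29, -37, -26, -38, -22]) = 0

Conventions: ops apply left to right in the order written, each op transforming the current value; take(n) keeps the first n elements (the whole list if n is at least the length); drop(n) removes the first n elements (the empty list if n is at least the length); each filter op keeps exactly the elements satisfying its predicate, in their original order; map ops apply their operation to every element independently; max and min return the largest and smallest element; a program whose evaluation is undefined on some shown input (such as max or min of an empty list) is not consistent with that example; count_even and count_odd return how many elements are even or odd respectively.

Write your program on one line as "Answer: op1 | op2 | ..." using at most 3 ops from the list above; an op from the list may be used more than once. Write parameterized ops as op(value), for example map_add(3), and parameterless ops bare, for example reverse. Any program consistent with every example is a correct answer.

take(3) | map_neg | count_even

Check, running the answer program on each example:
  [43, -39, -50, 48] -> [43, -39, -50] -> [-43, 39, 50] -> 1
  [37, -22, -7] -> [37, -22, -7] -> [-37, 22, 7] -> 1
  [-23, -34, -7, -46, -38, -30, -24, -33] -> [-23, -34, -7] -> [23, 34, 7] -> 1
  [-47, 36, 13, 37, -25, 41, 10, 25] -> [-47, 36, 13] -> [47, -36, -13] -> 1
  [-21, -29, -37, -26, -38, -22] -> [-21, -29, -37] -> [21, 29, 37] -> 0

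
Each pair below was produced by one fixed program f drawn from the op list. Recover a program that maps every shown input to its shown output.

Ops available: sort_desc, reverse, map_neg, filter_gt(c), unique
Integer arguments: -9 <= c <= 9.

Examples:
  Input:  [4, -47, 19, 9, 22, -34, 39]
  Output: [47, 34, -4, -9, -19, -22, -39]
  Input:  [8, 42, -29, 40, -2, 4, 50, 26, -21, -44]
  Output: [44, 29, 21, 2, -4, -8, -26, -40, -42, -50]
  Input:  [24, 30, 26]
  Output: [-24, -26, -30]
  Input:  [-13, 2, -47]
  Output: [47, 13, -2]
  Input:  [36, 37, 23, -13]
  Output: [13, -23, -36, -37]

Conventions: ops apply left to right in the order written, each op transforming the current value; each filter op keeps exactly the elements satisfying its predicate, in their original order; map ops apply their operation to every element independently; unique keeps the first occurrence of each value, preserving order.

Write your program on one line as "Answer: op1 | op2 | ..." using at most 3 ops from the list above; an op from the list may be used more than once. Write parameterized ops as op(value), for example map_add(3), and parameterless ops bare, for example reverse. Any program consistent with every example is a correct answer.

map_neg | reverse | sort_desc

Check, running the answer program on each example:
  [4, -47, 19, 9, 22, -34, 39] -> [-4, 47, -19, -9, -22, 34, -39] -> [-39, 34, -22, -9, -19, 47, -4] -> [47, 34, -4, -9, -19, -22, -39]
  [8, 42, -29, 40, -2, 4, 50, 26, -21, -44] -> [-8, -42, 29, -40, 2, -4, -50, -26, 21, 44] -> [44, 21, -26, -50, -4, 2, -40, 29, -42, -8] -> [44, 29, 21, 2, -4, -8, -26, -40, -42, -50]
  [24, 30, 26] -> [-24, -30, -26] -> [-26, -30, -24] -> [-24, -26, -30]
  [-13, 2, -47] -> [13, -2, 47] -> [47, -2, 13] -> [47, 13, -2]
  [36, 37, 23, -13] -> [-36, -37, -23, 13] -> [13, -23, -37, -36] -> [13, -23, -36, -37]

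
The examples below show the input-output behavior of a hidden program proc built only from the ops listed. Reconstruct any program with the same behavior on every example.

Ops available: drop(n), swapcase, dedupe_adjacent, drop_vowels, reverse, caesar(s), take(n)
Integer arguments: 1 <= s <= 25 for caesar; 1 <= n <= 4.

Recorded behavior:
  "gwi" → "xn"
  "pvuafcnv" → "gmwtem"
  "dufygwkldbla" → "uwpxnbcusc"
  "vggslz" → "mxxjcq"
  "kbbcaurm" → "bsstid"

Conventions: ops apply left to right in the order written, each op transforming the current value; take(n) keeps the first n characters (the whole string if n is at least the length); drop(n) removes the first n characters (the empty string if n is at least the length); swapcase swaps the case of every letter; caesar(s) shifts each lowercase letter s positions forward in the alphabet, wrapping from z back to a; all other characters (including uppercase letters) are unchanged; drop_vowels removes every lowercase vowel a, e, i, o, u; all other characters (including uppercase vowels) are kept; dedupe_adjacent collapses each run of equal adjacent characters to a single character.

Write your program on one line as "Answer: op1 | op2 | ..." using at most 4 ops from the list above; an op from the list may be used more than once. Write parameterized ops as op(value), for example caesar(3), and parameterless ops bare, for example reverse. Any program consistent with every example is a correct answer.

reverse | drop_vowels | caesar(17) | reverse

Check, running the answer program on each example:
  "gwi" -> "iwg" -> "wg" -> "nx" -> "xn"
  "pvuafcnv" -> "vncfauvp" -> "vncfvp" -> "metwmg" -> "gmwtem"
  "dufygwkldbla" -> "albdlkwgyfud" -> "lbdlkwgyfd" -> "csucbnxpwu" -> "uwpxnbcusc"
  "vggslz" -> "zlsggv" -> "zlsggv" -> "qcjxxm" -> "mxxjcq"
  "kbbcaurm" -> "mruacbbk" -> "mrcbbk" -> "ditssb" -> "bsstid"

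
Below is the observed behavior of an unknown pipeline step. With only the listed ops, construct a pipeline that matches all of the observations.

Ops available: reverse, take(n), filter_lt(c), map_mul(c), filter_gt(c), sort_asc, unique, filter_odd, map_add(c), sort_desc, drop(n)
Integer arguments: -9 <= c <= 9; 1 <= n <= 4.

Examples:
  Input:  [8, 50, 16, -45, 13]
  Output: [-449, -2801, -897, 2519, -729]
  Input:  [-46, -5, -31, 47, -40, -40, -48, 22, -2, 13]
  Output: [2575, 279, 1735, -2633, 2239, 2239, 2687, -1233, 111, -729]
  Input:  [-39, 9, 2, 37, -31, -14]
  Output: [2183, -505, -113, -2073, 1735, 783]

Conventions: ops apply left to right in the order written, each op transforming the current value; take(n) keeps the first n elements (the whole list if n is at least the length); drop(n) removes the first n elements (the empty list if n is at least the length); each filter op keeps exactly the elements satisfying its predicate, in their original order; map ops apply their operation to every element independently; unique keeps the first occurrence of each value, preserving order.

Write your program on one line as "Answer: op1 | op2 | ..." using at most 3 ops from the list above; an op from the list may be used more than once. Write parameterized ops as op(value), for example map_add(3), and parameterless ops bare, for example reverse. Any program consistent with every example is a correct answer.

map_mul(-7) | map_mul(8) | map_add(-1)

Check, running the answer program on each example:
  [8, 50, 16, -45, 13] -> [-56, -350, -112, 315, -91] -> [-448, -2800, -896, 2520, -728] -> [-449, -2801, -897, 2519, -729]
  [-46, -5, -31, 47, -40, -40, -48, 22, -2, 13] -> [322, 35, 217, -329, 280, 280, 336, -154, 14, -91] -> [2576, 280, 1736, -2632, 2240, 2240, 2688, -1232, 112, -728] -> [2575, 279, 1735, -2633, 2239, 2239, 2687, -1233, 111, -729]
  [-39, 9, 2, 37, -31, -14] -> [273, -63, -14, -259, 217, 98] -> [2184, -504, -112, -2072, 1736, 784] -> [2183, -505, -113, -2073, 1735, 783]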